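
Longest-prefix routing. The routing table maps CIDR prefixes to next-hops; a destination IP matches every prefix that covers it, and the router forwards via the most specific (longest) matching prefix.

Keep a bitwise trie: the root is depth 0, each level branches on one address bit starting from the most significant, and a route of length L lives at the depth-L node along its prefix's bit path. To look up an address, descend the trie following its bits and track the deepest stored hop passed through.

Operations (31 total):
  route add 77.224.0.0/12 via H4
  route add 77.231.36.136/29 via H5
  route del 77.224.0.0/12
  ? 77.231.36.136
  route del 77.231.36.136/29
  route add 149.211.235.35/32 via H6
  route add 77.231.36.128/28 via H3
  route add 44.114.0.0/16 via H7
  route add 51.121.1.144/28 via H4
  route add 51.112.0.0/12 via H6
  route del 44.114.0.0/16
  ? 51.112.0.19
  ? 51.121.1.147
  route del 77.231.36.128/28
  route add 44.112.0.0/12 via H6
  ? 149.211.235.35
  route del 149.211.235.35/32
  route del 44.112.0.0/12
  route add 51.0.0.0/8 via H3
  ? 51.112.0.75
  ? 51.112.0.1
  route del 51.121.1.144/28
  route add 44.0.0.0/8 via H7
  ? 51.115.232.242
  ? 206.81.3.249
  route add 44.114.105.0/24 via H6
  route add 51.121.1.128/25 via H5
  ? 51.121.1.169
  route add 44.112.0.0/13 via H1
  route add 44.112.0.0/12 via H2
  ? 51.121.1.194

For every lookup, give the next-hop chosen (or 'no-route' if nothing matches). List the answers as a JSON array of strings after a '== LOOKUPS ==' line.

Apply in order:
  + 77.224.0.0/12 (H4) depth=12
  + 77.231.36.136/29 (H5) depth=29
  del 77.224.0.0/12 (clear depth 12)
  Q 77.231.36.136: descend 01001101111001110010010010001 ; hops seen [H5] ; pick H5
  del 77.231.36.136/29 (clear depth 29)
  + 149.211.235.35/32 (H6) depth=32
  + 77.231.36.128/28 (H3) depth=28
  + 44.114.0.0/16 (H7) depth=16
  + 51.121.1.144/28 (H4) depth=28
  + 51.112.0.0/12 (H6) depth=12
  del 44.114.0.0/16 (clear depth 16)
  Q 51.112.0.19: descend 001100110111 ; hops seen [H6] ; pick H6
  Q 51.121.1.147: descend 0011001101111001000000011001 ; hops seen [H6,H4] ; pick H4
  del 77.231.36.128/28 (clear depth 28)
  + 44.112.0.0/12 (H6) depth=12
  Q 149.211.235.35: descend 10010101110100111110101100100011 ; hops seen [H6] ; pick H6
  del 149.211.235.35/32 (clear depth 32)
  del 44.112.0.0/12 (clear depth 12)
  + 51.0.0.0/8 (H3) depth=8
  Q 51.112.0.75: descend 001100110111 ; hops seen [H3,H6] ; pick H6
  Q 51.112.0.1: descend 001100110111 ; hops seen [H3,H6] ; pick H6
  del 51.121.1.144/28 (clear depth 28)
  + 44.0.0.0/8 (H7) depth=8
  Q 51.115.232.242: descend 001100110111 ; hops seen [H3,H6] ; pick H6
  Q 206.81.3.249: descend 1 ; hops seen [∅] ; pick no-route
  + 44.114.105.0/24 (H6) depth=24
  + 51.121.1.128/25 (H5) depth=25
  Q 51.121.1.169: descend 00110011011110010000000110 ; hops seen [H3,H6,H5] ; pick H5
  + 44.112.0.0/13 (H1) depth=13
  + 44.112.0.0/12 (H2) depth=12
  Q 51.121.1.194: descend 0011001101111001000000011 ; hops seen [H3,H6,H5] ; pick H5

== LOOKUPS ==
["H5","H6","H4","H6","H6","H6","H6","no-route","H5","H5"]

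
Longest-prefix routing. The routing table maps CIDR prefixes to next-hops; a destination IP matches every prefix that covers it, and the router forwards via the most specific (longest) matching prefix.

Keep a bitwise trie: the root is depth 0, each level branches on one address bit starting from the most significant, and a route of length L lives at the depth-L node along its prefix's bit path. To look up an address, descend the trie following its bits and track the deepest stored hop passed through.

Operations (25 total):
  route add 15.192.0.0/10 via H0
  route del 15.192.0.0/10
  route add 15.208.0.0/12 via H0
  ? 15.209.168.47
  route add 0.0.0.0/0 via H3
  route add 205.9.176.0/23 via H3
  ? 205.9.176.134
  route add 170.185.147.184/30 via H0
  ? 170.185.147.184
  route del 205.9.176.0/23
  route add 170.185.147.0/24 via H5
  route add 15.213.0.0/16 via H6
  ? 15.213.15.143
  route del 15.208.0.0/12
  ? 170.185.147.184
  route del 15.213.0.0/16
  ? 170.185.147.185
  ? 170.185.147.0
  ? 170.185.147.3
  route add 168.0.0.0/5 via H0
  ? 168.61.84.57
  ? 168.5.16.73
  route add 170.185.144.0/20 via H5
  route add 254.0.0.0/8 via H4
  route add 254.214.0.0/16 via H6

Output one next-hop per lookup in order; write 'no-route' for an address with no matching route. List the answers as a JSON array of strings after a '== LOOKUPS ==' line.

Process each operation:
  add 15.192.0.0/10 -> H0 at depth 10
  - 15.192.0.0/10 clear@10
  add 15.208.0.0/12 -> H0 at depth 12
  lookup 15.209.168.47: bits 000011111101 walk d0:-→d1:-→d2:-→d3:-→d4:-→d5:-→d6:-→d7:-→d8:-→d9:-→d10:-→d11:-→d12:H0 -> H0
  add 0.0.0.0/0 -> H3 at depth 0
  add 205.9.176.0/23 -> H3 at depth 23
  lookup 205.9.176.134: bits 11001101000010011011000 walk d0:H3→d1:-→d2:-→d3:-→d4:-→d5:-→d6:-→d7:-→d8:-→d9:-→d10:-→d11:-→d12:-→d13:-→d14:-→d15:-→d16:-→d17:-→d18:-→d19:-→d20:-→d21:-→d22:-→d23:H3 -> H3
  add 170.185.147.184/30 -> H0 at depth 30
  lookup 170.185.147.184: bits 101010101011100110010011101110 walk d0:H3→d1:-→d2:-→d3:-→d4:-→d5:-→d6:-→d7:-→d8:-→d9:-→d10:-→d11:-→d12:-→d13:-→d14:-→d15:-→d16:-→d17:-→d18:-→d19:-→d20:-→d21:-→d22:-→d23:-→d24:-→d25:-→d26:-→d27:-→d28:-→d29:-→d30:H0 -> H0
  - 205.9.176.0/23 clear@23
  add 170.185.147.0/24 -> H5 at depth 24
  add 15.213.0.0/16 -> H6 at depth 16
  lookup 15.213.15.143: bits 0000111111010101 walk d0:H3→d1:-→d2:-→d3:-→d4:-→d5:-→d6:-→d7:-→d8:-→d9:-→d10:-→d11:-→d12:H0→d13:-→d14:-→d15:-→d16:H6 -> H6
  - 15.208.0.0/12 clear@12
  lookup 170.185.147.184: bits 101010101011100110010011101110 walk d0:H3→d1:-→d2:-→d3:-→d4:-→d5:-→d6:-→d7:-→d8:-→d9:-→d10:-→d11:-→d12:-→d13:-→d14:-→d15:-→d16:-→d17:-→d18:-→d19:-→d20:-→d21:-→d22:-→d23:-→d24:H5→d25:-→d26:-→d27:-→d28:-→d29:-→d30:H0 -> H0
  - 15.213.0.0/16 clear@16
  lookup 170.185.147.185: bits 101010101011100110010011101110 walk d0:H3→d1:-→d2:-→d3:-→d4:-→d5:-→d6:-→d7:-→d8:-→d9:-→d10:-→d11:-→d12:-→d13:-→d14:-→d15:-→d16:-→d17:-→d18:-→d19:-→d20:-→d21:-→d22:-→d23:-→d24:H5→d25:-→d26:-→d27:-→d28:-→d29:-→d30:H0 -> H0
  lookup 170.185.147.0: bits 101010101011100110010011 walk d0:H3→d1:-→d2:-→d3:-→d4:-→d5:-→d6:-→d7:-→d8:-→d9:-→d10:-→d11:-→d12:-→d13:-→d14:-→d15:-→d16:-→d17:-→d18:-→d19:-→d20:-→d21:-→d22:-→d23:-→d24:H5 -> H5
  lookup 170.185.147.3: bits 101010101011100110010011 walk d0:H3→d1:-→d2:-→d3:-→d4:-→d5:-→d6:-→d7:-→d8:-→d9:-→d10:-→d11:-→d12:-→d13:-→d14:-→d15:-→d16:-→d17:-→d18:-→d19:-→d20:-→d21:-→d22:-→d23:-→d24:H5 -> H5
  add 168.0.0.0/5 -> H0 at depth 5
  lookup 168.61.84.57: bits 101010 walk d0:H3→d1:-→d2:-→d3:-→d4:-→d5:H0→d6:- -> H0
  lookup 168.5.16.73: bits 101010 walk d0:H3→d1:-→d2:-→d3:-→d4:-→d5:H0→d6:- -> H0
  add 170.185.144.0/20 -> H5 at depth 20
  add 254.0.0.0/8 -> H4 at depth 8
  add 254.214.0.0/16 -> H6 at depth 16

== LOOKUPS ==
["H0","H3","H0","H6","H0","H0","H5","H5","H0","H0"]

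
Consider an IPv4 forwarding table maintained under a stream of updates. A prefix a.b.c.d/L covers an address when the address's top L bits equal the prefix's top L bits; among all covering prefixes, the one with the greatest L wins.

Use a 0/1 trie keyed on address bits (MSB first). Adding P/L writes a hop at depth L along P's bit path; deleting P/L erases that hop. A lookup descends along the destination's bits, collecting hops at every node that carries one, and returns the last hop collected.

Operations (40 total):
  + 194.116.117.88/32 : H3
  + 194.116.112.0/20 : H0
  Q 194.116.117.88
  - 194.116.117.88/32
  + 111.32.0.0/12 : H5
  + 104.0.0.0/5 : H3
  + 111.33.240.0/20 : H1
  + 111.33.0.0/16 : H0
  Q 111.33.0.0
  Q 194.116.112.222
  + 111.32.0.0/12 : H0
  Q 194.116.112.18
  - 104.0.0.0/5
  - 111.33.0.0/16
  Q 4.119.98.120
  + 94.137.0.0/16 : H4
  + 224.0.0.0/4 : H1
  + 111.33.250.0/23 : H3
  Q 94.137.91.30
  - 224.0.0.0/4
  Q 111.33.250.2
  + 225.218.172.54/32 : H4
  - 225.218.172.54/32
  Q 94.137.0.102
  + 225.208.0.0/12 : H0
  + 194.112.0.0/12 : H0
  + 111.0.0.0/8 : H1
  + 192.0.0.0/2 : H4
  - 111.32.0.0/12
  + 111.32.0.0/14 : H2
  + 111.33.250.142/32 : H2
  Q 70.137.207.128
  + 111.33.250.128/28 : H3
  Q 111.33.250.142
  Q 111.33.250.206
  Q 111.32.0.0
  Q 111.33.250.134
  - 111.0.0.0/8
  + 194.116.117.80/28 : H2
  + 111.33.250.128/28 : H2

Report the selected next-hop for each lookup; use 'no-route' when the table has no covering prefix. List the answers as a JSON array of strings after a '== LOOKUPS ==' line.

Process each operation:
  + 194.116.117.88/32 (H3) depth=32
  + 194.116.112.0/20 (H0) depth=20
  lookup 194.116.117.88: bits 11000010011101000111010101011000 walk d0:-→d1:-→d2:-→d3:-→d4:-→d5:-→d6:-→d7:-→d8:-→d9:-→d10:-→d11:-→d12:-→d13:-→d14:-→d15:-→d16:-→d17:-→d18:-→d19:-→d20:H0→d21:-→d22:-→d23:-→d24:-→d25:-→d26:-→d27:-→d28:-→d29:-→d30:-→d31:-→d32:H3 -> H3
  del 194.116.117.88/32 (clear depth 32)
  + 111.32.0.0/12 (H5) depth=12
  + 104.0.0.0/5 (H3) depth=5
  + 111.33.240.0/20 (H1) depth=20
  + 111.33.0.0/16 (H0) depth=16
  lookup 111.33.0.0: bits 0110111100100001 walk d0:-→d1:-→d2:-→d3:-→d4:-→d5:H3→d6:-→d7:-→d8:-→d9:-→d10:-→d11:-→d12:H5→d13:-→d14:-→d15:-→d16:H0 -> H0
  lookup 194.116.112.222: bits 110000100111010001110 walk d0:-→d1:-→d2:-→d3:-→d4:-→d5:-→d6:-→d7:-→d8:-→d9:-→d10:-→d11:-→d12:-→d13:-→d14:-→d15:-→d16:-→d17:-→d18:-→d19:-→d20:H0→d21:- -> H0
  + 111.32.0.0/12 (H0) depth=12
  lookup 194.116.112.18: bits 110000100111010001110 walk d0:-→d1:-→d2:-→d3:-→d4:-→d5:-→d6:-→d7:-→d8:-→d9:-→d10:-→d11:-→d12:-→d13:-→d14:-→d15:-→d16:-→d17:-→d18:-→d19:-→d20:H0→d21:- -> H0
  del 104.0.0.0/5 (clear depth 5)
  del 111.33.0.0/16 (clear depth 16)
  lookup 4.119.98.120: bits 0 walk d0:-→d1:- -> no-route
  + 94.137.0.0/16 (H4) depth=16
  + 224.0.0.0/4 (H1) depth=4
  + 111.33.250.0/23 (H3) depth=23
  lookup 94.137.91.30: bits 0101111010001001 walk d0:-→d1:-→d2:-→d3:-→d4:-→d5:-→d6:-→d7:-→d8:-→d9:-→d10:-→d11:-→d12:-→d13:-→d14:-→d15:-→d16:H4 -> H4
  del 224.0.0.0/4 (clear depth 4)
  lookup 111.33.250.2: bits 01101111001000011111101 walk d0:-→d1:-→d2:-→d3:-→d4:-→d5:-→d6:-→d7:-→d8:-→d9:-→d10:-→d11:-→d12:H0→d13:-→d14:-→d15:-→d16:-→d17:-→d18:-→d19:-→d20:H1→d21:-→d22:-→d23:H3 -> H3
  + 225.218.172.54/32 (H4) depth=32
  del 225.218.172.54/32 (clear depth 32)
  lookup 94.137.0.102: bits 0101111010001001 walk d0:-→d1:-→d2:-→d3:-→d4:-→d5:-→d6:-→d7:-→d8:-→d9:-→d10:-→d11:-→d12:-→d13:-→d14:-→d15:-→d16:H4 -> H4
  + 225.208.0.0/12 (H0) depth=12
  + 194.112.0.0/12 (H0) depth=12
  + 111.0.0.0/8 (H1) depth=8
  + 192.0.0.0/2 (H4) depth=2
  del 111.32.0.0/12 (clear depth 12)
  + 111.32.0.0/14 (H2) depth=14
  + 111.33.250.142/32 (H2) depth=32
  lookup 70.137.207.128: bits 010 walk d0:-→d1:-→d2:-→d3:- -> no-route
  + 111.33.250.128/28 (H3) depth=28
  lookup 111.33.250.142: bits 01101111001000011111101010001110 walk d0:-→d1:-→d2:-→d3:-→d4:-→d5:-→d6:-→d7:-→d8:H1→d9:-→d10:-→d11:-→d12:-→d13:-→d14:H2→d15:-→d16:-→d17:-→d18:-→d19:-→d20:H1→d21:-→d22:-→d23:H3→d24:-→d25:-→d26:-→d27:-→d28:H3→d29:-→d30:-→d31:-→d32:H2 -> H2
  lookup 111.33.250.206: bits 0110111100100001111110101 walk d0:-→d1:-→d2:-→d3:-→d4:-→d5:-→d6:-→d7:-→d8:H1→d9:-→d10:-→d11:-→d12:-→d13:-→d14:H2→d15:-→d16:-→d17:-→d18:-→d19:-→d20:H1→d21:-→d22:-→d23:H3→d24:-→d25:- -> H3
  lookup 111.32.0.0: bits 011011110010000 walk d0:-→d1:-→d2:-→d3:-→d4:-→d5:-→d6:-→d7:-→d8:H1→d9:-→d10:-→d11:-→d12:-→d13:-→d14:H2→d15:- -> H2
  lookup 111.33.250.134: bits 0110111100100001111110101000 walk d0:-→d1:-→d2:-→d3:-→d4:-→d5:-→d6:-→d7:-→d8:H1→d9:-→d10:-→d11:-→d12:-→d13:-→d14:H2→d15:-→d16:-→d17:-→d18:-→d19:-→d20:H1→d21:-→d22:-→d23:H3→d24:-→d25:-→d26:-→d27:-→d28:H3 -> H3
  del 111.0.0.0/8 (clear depth 8)
  + 194.116.117.80/28 (H2) depth=28
  + 111.33.250.128/28 (H2) depth=28

== LOOKUPS ==
["H3","H0","H0","H0","no-route","H4","H3","H4","no-route","H2","H3","H2","H3"]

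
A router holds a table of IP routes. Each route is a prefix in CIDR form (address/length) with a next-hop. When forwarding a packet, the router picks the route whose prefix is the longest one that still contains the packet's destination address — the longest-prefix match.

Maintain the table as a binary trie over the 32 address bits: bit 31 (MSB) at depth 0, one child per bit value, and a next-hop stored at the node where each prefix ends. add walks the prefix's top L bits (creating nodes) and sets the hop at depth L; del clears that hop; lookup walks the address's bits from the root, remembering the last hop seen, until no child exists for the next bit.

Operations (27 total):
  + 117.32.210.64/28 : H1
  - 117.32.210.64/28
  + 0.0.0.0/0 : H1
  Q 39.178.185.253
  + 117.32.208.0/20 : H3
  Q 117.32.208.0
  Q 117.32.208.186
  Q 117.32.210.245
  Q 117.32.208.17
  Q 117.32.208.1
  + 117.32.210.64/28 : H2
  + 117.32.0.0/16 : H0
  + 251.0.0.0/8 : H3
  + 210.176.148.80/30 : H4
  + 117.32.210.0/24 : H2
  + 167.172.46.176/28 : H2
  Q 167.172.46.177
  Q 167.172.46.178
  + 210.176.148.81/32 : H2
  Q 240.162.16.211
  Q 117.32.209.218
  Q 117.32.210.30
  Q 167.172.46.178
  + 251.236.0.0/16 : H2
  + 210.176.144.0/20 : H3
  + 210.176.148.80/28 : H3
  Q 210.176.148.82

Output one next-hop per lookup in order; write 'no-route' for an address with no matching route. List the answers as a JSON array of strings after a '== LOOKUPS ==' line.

Apply in order:
  add 117.32.210.64/28 -> H1 at depth 28
  - 117.32.210.64/28 clear@28
  add 0.0.0.0/0 -> H1 at depth 0
  ? 39.178.185.253  path d0:H1→d1:-  best=H1
  add 117.32.208.0/20 -> H3 at depth 20
  ? 117.32.208.0  path d0:H1→d1:-→d2:-→d3:-→d4:-→d5:-→d6:-→d7:-→d8:-→d9:-→d10:-→d11:-→d12:-→d13:-→d14:-→d15:-→d16:-→d17:-→d18:-→d19:-→d20:H3→d21:-→d22:-  best=H3
  ? 117.32.208.186  path d0:H1→d1:-→d2:-→d3:-→d4:-→d5:-→d6:-→d7:-→d8:-→d9:-→d10:-→d11:-→d12:-→d13:-→d14:-→d15:-→d16:-→d17:-→d18:-→d19:-→d20:H3→d21:-→d22:-  best=H3
  ? 117.32.210.245  path d0:H1→d1:-→d2:-→d3:-→d4:-→d5:-→d6:-→d7:-→d8:-→d9:-→d10:-→d11:-→d12:-→d13:-→d14:-→d15:-→d16:-→d17:-→d18:-→d19:-→d20:H3→d21:-→d22:-→d23:-→d24:-  best=H3
  ? 117.32.208.17  path d0:H1→d1:-→d2:-→d3:-→d4:-→d5:-→d6:-→d7:-→d8:-→d9:-→d10:-→d11:-→d12:-→d13:-→d14:-→d15:-→d16:-→d17:-→d18:-→d19:-→d20:H3→d21:-→d22:-  best=H3
  ? 117.32.208.1  path d0:H1→d1:-→d2:-→d3:-→d4:-→d5:-→d6:-→d7:-→d8:-→d9:-→d10:-→d11:-→d12:-→d13:-→d14:-→d15:-→d16:-→d17:-→d18:-→d19:-→d20:H3→d21:-→d22:-  best=H3
  add 117.32.210.64/28 -> H2 at depth 28
  add 117.32.0.0/16 -> H0 at depth 16
  add 251.0.0.0/8 -> H3 at depth 8
  add 210.176.148.80/30 -> H4 at depth 30
  add 117.32.210.0/24 -> H2 at depth 24
  add 167.172.46.176/28 -> H2 at depth 28
  ? 167.172.46.177  path d0:H1→d1:-→d2:-→d3:-→d4:-→d5:-→d6:-→d7:-→d8:-→d9:-→d10:-→d11:-→d12:-→d13:-→d14:-→d15:-→d16:-→d17:-→d18:-→d19:-→d20:-→d21:-→d22:-→d23:-→d24:-→d25:-→d26:-→d27:-→d28:H2  best=H2
  ? 167.172.46.178  path d0:H1→d1:-→d2:-→d3:-→d4:-→d5:-→d6:-→d7:-→d8:-→d9:-→d10:-→d11:-→d12:-→d13:-→d14:-→d15:-→d16:-→d17:-→d18:-→d19:-→d20:-→d21:-→d22:-→d23:-→d24:-→d25:-→d26:-→d27:-→d28:H2  best=H2
  add 210.176.148.81/32 -> H2 at depth 32
  ? 240.162.16.211  path d0:H1→d1:-→d2:-→d3:-→d4:-  best=H1
  ? 117.32.209.218  path d0:H1→d1:-→d2:-→d3:-→d4:-→d5:-→d6:-→d7:-→d8:-→d9:-→d10:-→d11:-→d12:-→d13:-→d14:-→d15:-→d16:H0→d17:-→d18:-→d19:-→d20:H3→d21:-→d22:-  best=H3
  ? 117.32.210.30  path d0:H1→d1:-→d2:-→d3:-→d4:-→d5:-→d6:-→d7:-→d8:-→d9:-→d10:-→d11:-→d12:-→d13:-→d14:-→d15:-→d16:H0→d17:-→d18:-→d19:-→d20:H3→d21:-→d22:-→d23:-→d24:H2→d25:-  best=H2
  ? 167.172.46.178  path d0:H1→d1:-→d2:-→d3:-→d4:-→d5:-→d6:-→d7:-→d8:-→d9:-→d10:-→d11:-→d12:-→d13:-→d14:-→d15:-→d16:-→d17:-→d18:-→d19:-→d20:-→d21:-→d22:-→d23:-→d24:-→d25:-→d26:-→d27:-→d28:H2  best=H2
  add 251.236.0.0/16 -> H2 at depth 16
  add 210.176.144.0/20 -> H3 at depth 20
  add 210.176.148.80/28 -> H3 at depth 28
  ? 210.176.148.82  path d0:H1→d1:-→d2:-→d3:-→d4:-→d5:-→d6:-→d7:-→d8:-→d9:-→d10:-→d11:-→d12:-→d13:-→d14:-→d15:-→d16:-→d17:-→d18:-→d19:-→d20:H3→d21:-→d22:-→d23:-→d24:-→d25:-→d26:-→d27:-→d28:H3→d29:-→d30:H4  best=H4

== LOOKUPS ==
["H1","H3","H3","H3","H3","H3","H2","H2","H1","H3","H2","H2","H4"]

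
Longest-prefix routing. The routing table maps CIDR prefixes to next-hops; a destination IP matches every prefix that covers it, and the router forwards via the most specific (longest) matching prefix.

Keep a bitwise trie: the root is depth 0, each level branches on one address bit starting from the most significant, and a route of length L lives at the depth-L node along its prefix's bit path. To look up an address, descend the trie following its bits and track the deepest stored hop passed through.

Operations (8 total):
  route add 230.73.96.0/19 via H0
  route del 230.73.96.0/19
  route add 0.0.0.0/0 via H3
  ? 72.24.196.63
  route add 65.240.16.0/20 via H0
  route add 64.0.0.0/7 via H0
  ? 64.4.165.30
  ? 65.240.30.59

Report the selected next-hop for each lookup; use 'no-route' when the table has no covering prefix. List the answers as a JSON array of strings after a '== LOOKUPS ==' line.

Apply in order:
  + 230.73.96.0/19 (H0) depth=19
  del 230.73.96.0/19 (clear depth 19)
  + 0.0.0.0/0 (H3) depth=0
  Q 72.24.196.63: descend ε ; hops seen [H3] ; pick H3
  + 65.240.16.0/20 (H0) depth=20
  + 64.0.0.0/7 (H0) depth=7
  Q 64.4.165.30: descend 0100000 ; hops seen [H3,H0] ; pick H0
  Q 65.240.30.59: descend 01000001111100000001 ; hops seen [H3,H0,H0] ; pick H0

== LOOKUPS ==
["H3","H0","H0"]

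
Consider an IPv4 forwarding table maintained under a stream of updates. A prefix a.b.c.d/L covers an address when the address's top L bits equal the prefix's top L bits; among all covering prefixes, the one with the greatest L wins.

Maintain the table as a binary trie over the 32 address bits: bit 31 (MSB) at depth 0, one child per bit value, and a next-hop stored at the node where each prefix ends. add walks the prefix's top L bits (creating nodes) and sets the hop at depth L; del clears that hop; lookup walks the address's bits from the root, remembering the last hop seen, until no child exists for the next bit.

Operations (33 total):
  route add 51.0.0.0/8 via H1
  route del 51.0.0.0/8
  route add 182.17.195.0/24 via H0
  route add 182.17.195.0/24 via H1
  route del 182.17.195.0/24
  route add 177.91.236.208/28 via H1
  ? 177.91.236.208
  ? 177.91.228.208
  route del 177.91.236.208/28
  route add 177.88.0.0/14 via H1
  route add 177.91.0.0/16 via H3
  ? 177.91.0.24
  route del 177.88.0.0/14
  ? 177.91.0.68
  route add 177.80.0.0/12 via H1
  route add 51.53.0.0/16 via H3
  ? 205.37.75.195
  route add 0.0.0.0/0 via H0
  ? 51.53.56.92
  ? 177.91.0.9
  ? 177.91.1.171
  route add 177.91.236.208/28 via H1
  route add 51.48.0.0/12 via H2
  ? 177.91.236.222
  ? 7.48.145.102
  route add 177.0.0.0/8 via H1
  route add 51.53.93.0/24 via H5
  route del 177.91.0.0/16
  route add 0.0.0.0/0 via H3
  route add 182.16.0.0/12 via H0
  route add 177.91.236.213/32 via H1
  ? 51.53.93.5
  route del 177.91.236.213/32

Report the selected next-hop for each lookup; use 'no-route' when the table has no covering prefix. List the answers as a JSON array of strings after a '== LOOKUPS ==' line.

Apply in order:
  + 51.0.0.0/8 (H1) depth=8
  - 51.0.0.0/8 clear@8
  + 182.17.195.0/24 (H0) depth=24
  + 182.17.195.0/24 (H1) depth=24
  - 182.17.195.0/24 clear@24
  + 177.91.236.208/28 (H1) depth=28
  Q 177.91.236.208: descend 1011000101011011111011001101 ; hops seen [H1] ; pick H1
  Q 177.91.228.208: descend 10110001010110111110 ; hops seen [∅] ; pick no-route
  - 177.91.236.208/28 clear@28
  + 177.88.0.0/14 (H1) depth=14
  + 177.91.0.0/16 (H3) depth=16
  Q 177.91.0.24: descend 1011000101011011 ; hops seen [H1,H3] ; pick H3
  - 177.88.0.0/14 clear@14
  Q 177.91.0.68: descend 1011000101011011 ; hops seen [H3] ; pick H3
  + 177.80.0.0/12 (H1) depth=12
  + 51.53.0.0/16 (H3) depth=16
  Q 205.37.75.195: descend 1 ; hops seen [∅] ; pick no-route
  + 0.0.0.0/0 (H0) depth=0
  Q 51.53.56.92: descend 0011001100110101 ; hops seen [H0,H3] ; pick H3
  Q 177.91.0.9: descend 1011000101011011 ; hops seen [H0,H1,H3] ; pick H3
  Q 177.91.1.171: descend 1011000101011011 ; hops seen [H0,H1,H3] ; pick H3
  + 177.91.236.208/28 (H1) depth=28
  + 51.48.0.0/12 (H2) depth=12
  Q 177.91.236.222: descend 1011000101011011111011001101 ; hops seen [H0,H1,H3,H1] ; pick H1
  Q 7.48.145.102: descend 00 ; hops seen [H0] ; pick H0
  + 177.0.0.0/8 (H1) depth=8
  + 51.53.93.0/24 (H5) depth=24
  - 177.91.0.0/16 clear@16
  + 0.0.0.0/0 (H3) depth=0
  + 182.16.0.0/12 (H0) depth=12
  + 177.91.236.213/32 (H1) depth=32
  Q 51.53.93.5: descend 001100110011010101011101 ; hops seen [H3,H2,H3,H5] ; pick H5
  - 177.91.236.213/32 clear@32

== LOOKUPS ==
["H1","no-route","H3","H3","no-route","H3","H3","H3","H1","H0","H5"]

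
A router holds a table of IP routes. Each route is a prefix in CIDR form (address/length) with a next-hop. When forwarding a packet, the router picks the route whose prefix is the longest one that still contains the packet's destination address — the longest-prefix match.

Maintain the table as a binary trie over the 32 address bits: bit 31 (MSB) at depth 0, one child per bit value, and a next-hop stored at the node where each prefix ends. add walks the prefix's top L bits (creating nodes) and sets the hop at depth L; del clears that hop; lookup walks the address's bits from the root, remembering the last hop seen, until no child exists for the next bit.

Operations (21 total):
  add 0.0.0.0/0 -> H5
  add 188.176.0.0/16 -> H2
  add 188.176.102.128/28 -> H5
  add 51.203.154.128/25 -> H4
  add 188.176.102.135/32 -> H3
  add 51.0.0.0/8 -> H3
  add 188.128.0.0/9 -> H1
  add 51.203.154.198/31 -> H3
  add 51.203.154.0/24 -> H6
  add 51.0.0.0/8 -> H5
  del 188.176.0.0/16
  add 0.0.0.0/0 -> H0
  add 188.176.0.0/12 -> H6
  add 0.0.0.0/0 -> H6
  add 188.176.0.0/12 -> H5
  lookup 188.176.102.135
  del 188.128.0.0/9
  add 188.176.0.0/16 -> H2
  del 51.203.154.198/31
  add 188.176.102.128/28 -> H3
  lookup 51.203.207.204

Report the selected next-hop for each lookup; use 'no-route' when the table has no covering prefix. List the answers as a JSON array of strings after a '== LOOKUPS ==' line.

Process each operation:
  add 0.0.0.0/0 -> H5 at depth 0
  add 188.176.0.0/16 -> H2 at depth 16
  add 188.176.102.128/28 -> H5 at depth 28
  add 51.203.154.128/25 -> H4 at depth 25
  add 188.176.102.135/32 -> H3 at depth 32
  add 51.0.0.0/8 -> H3 at depth 8
  add 188.128.0.0/9 -> H1 at depth 9
  add 51.203.154.198/31 -> H3 at depth 31
  add 51.203.154.0/24 -> H6 at depth 24
  add 51.0.0.0/8 -> H5 at depth 8
  - 188.176.0.0/16 clear@16
  add 0.0.0.0/0 -> H0 at depth 0
  add 188.176.0.0/12 -> H6 at depth 12
  add 0.0.0.0/0 -> H6 at depth 0
  add 188.176.0.0/12 -> H5 at depth 12
  lookup 188.176.102.135: bits 10111100101100000110011010000111 walk d0:H6→d1:-→d2:-→d3:-→d4:-→d5:-→d6:-→d7:-→d8:-→d9:H1→d10:-→d11:-→d12:H5→d13:-→d14:-→d15:-→d16:-→d17:-→d18:-→d19:-→d20:-→d21:-→d22:-→d23:-→d24:-→d25:-→d26:-→d27:-→d28:H5→d29:-→d30:-→d31:-→d32:H3 -> H3
  - 188.128.0.0/9 clear@9
  add 188.176.0.0/16 -> H2 at depth 16
  - 51.203.154.198/31 clear@31
  add 188.176.102.128/28 -> H3 at depth 28
  lookup 51.203.207.204: bits 00110011110010111 walk d0:H6→d1:-→d2:-→d3:-→d4:-→d5:-→d6:-→d7:-→d8:H5→d9:-→d10:-→d11:-→d12:-→d13:-→d14:-→d15:-→d16:-→d17:- -> H5

== LOOKUPS ==
["H3","H5"]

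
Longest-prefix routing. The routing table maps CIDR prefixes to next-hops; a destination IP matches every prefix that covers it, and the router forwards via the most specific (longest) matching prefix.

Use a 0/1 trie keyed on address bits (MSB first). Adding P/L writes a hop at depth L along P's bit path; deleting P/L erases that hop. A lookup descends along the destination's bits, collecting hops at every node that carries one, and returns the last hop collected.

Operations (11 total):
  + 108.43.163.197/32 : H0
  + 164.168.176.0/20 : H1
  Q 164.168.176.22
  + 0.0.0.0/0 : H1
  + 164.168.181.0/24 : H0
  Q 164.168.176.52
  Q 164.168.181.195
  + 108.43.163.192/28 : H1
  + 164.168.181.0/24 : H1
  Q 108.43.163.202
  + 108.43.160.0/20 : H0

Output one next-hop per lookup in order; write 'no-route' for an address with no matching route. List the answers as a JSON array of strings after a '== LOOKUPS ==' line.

Trace:
  + 108.43.163.197/32 (H0) depth=32
  + 164.168.176.0/20 (H1) depth=20
  lookup 164.168.176.22: bits 10100100101010001011 walk d0:-→d1:-→d2:-→d3:-→d4:-→d5:-→d6:-→d7:-→d8:-→d9:-→d10:-→d11:-→d12:-→d13:-→d14:-→d15:-→d16:-→d17:-→d18:-→d19:-→d20:H1 -> H1
  + 0.0.0.0/0 (H1) depth=0
  + 164.168.181.0/24 (H0) depth=24
  lookup 164.168.176.52: bits 101001001010100010110 walk d0:H1→d1:-→d2:-→d3:-→d4:-→d5:-→d6:-→d7:-→d8:-→d9:-→d10:-→d11:-→d12:-→d13:-→d14:-→d15:-→d16:-→d17:-→d18:-→d19:-→d20:H1→d21:- -> H1
  lookup 164.168.181.195: bits 101001001010100010110101 walk d0:H1→d1:-→d2:-→d3:-→d4:-→d5:-→d6:-→d7:-→d8:-→d9:-→d10:-→d11:-→d12:-→d13:-→d14:-→d15:-→d16:-→d17:-→d18:-→d19:-→d20:H1→d21:-→d22:-→d23:-→d24:H0 -> H0
  + 108.43.163.192/28 (H1) depth=28
  + 164.168.181.0/24 (H1) depth=24
  lookup 108.43.163.202: bits 0110110000101011101000111100 walk d0:H1→d1:-→d2:-→d3:-→d4:-→d5:-→d6:-→d7:-→d8:-→d9:-→d10:-→d11:-→d12:-→d13:-→d14:-→d15:-→d16:-→d17:-→d18:-→d19:-→d20:-→d21:-→d22:-→d23:-→d24:-→d25:-→d26:-→d27:-→d28:H1 -> H1
  + 108.43.160.0/20 (H0) depth=20

== LOOKUPS ==
["H1","H1","H0","H1"]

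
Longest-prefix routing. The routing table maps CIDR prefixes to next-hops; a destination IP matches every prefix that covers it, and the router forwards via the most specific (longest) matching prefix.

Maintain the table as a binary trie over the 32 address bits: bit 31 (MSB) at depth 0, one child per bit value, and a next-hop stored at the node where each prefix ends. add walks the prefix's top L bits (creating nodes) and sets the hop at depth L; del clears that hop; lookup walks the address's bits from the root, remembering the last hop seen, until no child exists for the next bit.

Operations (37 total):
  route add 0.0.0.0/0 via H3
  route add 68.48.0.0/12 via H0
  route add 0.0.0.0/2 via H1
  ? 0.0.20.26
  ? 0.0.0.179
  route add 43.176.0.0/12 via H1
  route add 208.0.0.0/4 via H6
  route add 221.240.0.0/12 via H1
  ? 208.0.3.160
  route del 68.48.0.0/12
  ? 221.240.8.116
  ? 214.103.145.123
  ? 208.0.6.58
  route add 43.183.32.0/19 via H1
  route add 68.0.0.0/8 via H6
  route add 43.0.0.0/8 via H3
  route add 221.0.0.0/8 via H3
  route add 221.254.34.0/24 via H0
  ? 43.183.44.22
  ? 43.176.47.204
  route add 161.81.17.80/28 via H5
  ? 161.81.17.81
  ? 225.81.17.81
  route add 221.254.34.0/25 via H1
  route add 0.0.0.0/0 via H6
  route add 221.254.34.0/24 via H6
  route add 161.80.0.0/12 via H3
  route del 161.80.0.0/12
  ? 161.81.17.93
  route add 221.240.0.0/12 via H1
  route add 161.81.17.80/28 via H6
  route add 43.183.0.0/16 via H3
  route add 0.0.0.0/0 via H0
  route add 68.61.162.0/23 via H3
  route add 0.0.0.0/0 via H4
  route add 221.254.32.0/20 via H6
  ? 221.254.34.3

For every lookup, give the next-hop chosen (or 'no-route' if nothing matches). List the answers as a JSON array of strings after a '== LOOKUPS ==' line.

Process each operation:
  add 0.0.0.0/0 -> H3 at depth 0
  add 68.48.0.0/12 -> H0 at depth 12
  add 0.0.0.0/2 -> H1 at depth 2
  Q 0.0.20.26: descend 00 ; hops seen [H3,H1] ; pick H1
  Q 0.0.0.179: descend 00 ; hops seen [H3,H1] ; pick H1
  add 43.176.0.0/12 -> H1 at depth 12
  add 208.0.0.0/4 -> H6 at depth 4
  add 221.240.0.0/12 -> H1 at depth 12
  Q 208.0.3.160: descend 1101 ; hops seen [H3,H6] ; pick H6
  - 68.48.0.0/12 clear@12
  Q 221.240.8.116: descend 110111011111 ; hops seen [H3,H6,H1] ; pick H1
  Q 214.103.145.123: descend 1101 ; hops seen [H3,H6] ; pick H6
  Q 208.0.6.58: descend 1101 ; hops seen [H3,H6] ; pick H6
  add 43.183.32.0/19 -> H1 at depth 19
  add 68.0.0.0/8 -> H6 at depth 8
  add 43.0.0.0/8 -> H3 at depth 8
  add 221.0.0.0/8 -> H3 at depth 8
  add 221.254.34.0/24 -> H0 at depth 24
  Q 43.183.44.22: descend 0010101110110111001 ; hops seen [H3,H1,H3,H1,H1] ; pick H1
  Q 43.176.47.204: descend 0010101110110 ; hops seen [H3,H1,H3,H1] ; pick H1
  add 161.81.17.80/28 -> H5 at depth 28
  Q 161.81.17.81: descend 1010000101010001000100010101 ; hops seen [H3,H5] ; pick H5
  Q 225.81.17.81: descend 11 ; hops seen [H3] ; pick H3
  add 221.254.34.0/25 -> H1 at depth 25
  add 0.0.0.0/0 -> H6 at depth 0
  add 221.254.34.0/24 -> H6 at depth 24
  add 161.80.0.0/12 -> H3 at depth 12
  - 161.80.0.0/12 clear@12
  Q 161.81.17.93: descend 1010000101010001000100010101 ; hops seen [H6,H5] ; pick H5
  add 221.240.0.0/12 -> H1 at depth 12
  add 161.81.17.80/28 -> H6 at depth 28
  add 43.183.0.0/16 -> H3 at depth 16
  add 0.0.0.0/0 -> H0 at depth 0
  add 68.61.162.0/23 -> H3 at depth 23
  add 0.0.0.0/0 -> H4 at depth 0
  add 221.254.32.0/20 -> H6 at depth 20
  Q 221.254.34.3: descend 1101110111111110001000100 ; hops seen [H4,H6,H3,H1,H6,H6,H1] ; pick H1

== LOOKUPS ==
["H1","H1","H6","H1","H6","H6","H1","H1","H5","H3","H5","H1"]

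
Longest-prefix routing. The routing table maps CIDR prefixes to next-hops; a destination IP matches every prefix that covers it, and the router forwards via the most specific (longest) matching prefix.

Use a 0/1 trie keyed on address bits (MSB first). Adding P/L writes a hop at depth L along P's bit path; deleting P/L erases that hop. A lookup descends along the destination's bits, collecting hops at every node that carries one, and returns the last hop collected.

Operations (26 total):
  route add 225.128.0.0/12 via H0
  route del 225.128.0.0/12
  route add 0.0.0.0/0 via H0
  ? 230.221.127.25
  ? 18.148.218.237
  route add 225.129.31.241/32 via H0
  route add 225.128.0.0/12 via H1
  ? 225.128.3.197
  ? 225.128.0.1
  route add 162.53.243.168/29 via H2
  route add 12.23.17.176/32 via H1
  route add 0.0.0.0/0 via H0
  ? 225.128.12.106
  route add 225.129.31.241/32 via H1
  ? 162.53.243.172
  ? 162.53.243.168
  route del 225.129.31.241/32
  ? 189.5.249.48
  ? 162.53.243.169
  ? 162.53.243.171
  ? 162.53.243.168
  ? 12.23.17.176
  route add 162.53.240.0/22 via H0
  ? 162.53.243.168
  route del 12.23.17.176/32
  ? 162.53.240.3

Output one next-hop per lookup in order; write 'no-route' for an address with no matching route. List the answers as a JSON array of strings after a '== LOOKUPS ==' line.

Trace:
  + 225.128.0.0/12 (H0) depth=12
  del 225.128.0.0/12 (clear depth 12)
  + 0.0.0.0/0 (H0) depth=0
  ? 230.221.127.25  path d0:H0→d1:-→d2:-→d3:-→d4:-→d5:-  best=H0
  ? 18.148.218.237  path d0:H0  best=H0
  + 225.129.31.241/32 (H0) depth=32
  + 225.128.0.0/12 (H1) depth=12
  ? 225.128.3.197  path d0:H0→d1:-→d2:-→d3:-→d4:-→d5:-→d6:-→d7:-→d8:-→d9:-→d10:-→d11:-→d12:H1→d13:-→d14:-→d15:-  best=H1
  ? 225.128.0.1  path d0:H0→d1:-→d2:-→d3:-→d4:-→d5:-→d6:-→d7:-→d8:-→d9:-→d10:-→d11:-→d12:H1→d13:-→d14:-→d15:-  best=H1
  + 162.53.243.168/29 (H2) depth=29
  + 12.23.17.176/32 (H1) depth=32
  + 0.0.0.0/0 (H0) depth=0
  ? 225.128.12.106  path d0:H0→d1:-→d2:-→d3:-→d4:-→d5:-→d6:-→d7:-→d8:-→d9:-→d10:-→d11:-→d12:H1→d13:-→d14:-→d15:-  best=H1
  + 225.129.31.241/32 (H1) depth=32
  ? 162.53.243.172  path d0:H0→d1:-→d2:-→d3:-→d4:-→d5:-→d6:-→d7:-→d8:-→d9:-→d10:-→d11:-→d12:-→d13:-→d14:-→d15:-→d16:-→d17:-→d18:-→d19:-→d20:-→d21:-→d22:-→d23:-→d24:-→d25:-→d26:-→d27:-→d28:-→d29:H2  best=H2
  ? 162.53.243.168  path d0:H0→d1:-→d2:-→d3:-→d4:-→d5:-→d6:-→d7:-→d8:-→d9:-→d10:-→d11:-→d12:-→d13:-→d14:-→d15:-→d16:-→d17:-→d18:-→d19:-→d20:-→d21:-→d22:-→d23:-→d24:-→d25:-→d26:-→d27:-→d28:-→d29:H2  best=H2
  del 225.129.31.241/32 (clear depth 32)
  ? 189.5.249.48  path d0:H0→d1:-→d2:-→d3:-  best=H0
  ? 162.53.243.169  path d0:H0→d1:-→d2:-→d3:-→d4:-→d5:-→d6:-→d7:-→d8:-→d9:-→d10:-→d11:-→d12:-→d13:-→d14:-→d15:-→d16:-→d17:-→d18:-→d19:-→d20:-→d21:-→d22:-→d23:-→d24:-→d25:-→d26:-→d27:-→d28:-→d29:H2  best=H2
  ? 162.53.243.171  path d0:H0→d1:-→d2:-→d3:-→d4:-→d5:-→d6:-→d7:-→d8:-→d9:-→d10:-→d11:-→d12:-→d13:-→d14:-→d15:-→d16:-→d17:-→d18:-→d19:-→d20:-→d21:-→d22:-→d23:-→d24:-→d25:-→d26:-→d27:-→d28:-→d29:H2  best=H2
  ? 162.53.243.168  path d0:H0→d1:-→d2:-→d3:-→d4:-→d5:-→d6:-→d7:-→d8:-→d9:-→d10:-→d11:-→d12:-→d13:-→d14:-→d15:-→d16:-→d17:-→d18:-→d19:-→d20:-→d21:-→d22:-→d23:-→d24:-→d25:-→d26:-→d27:-→d28:-→d29:H2  best=H2
  ? 12.23.17.176  path d0:H0→d1:-→d2:-→d3:-→d4:-→d5:-→d6:-→d7:-→d8:-→d9:-→d10:-→d11:-→d12:-→d13:-→d14:-→d15:-→d16:-→d17:-→d18:-→d19:-→d20:-→d21:-→d22:-→d23:-→d24:-→d25:-→d26:-→d27:-→d28:-→d29:-→d30:-→d31:-→d32:H1  best=H1
  + 162.53.240.0/22 (H0) depth=22
  ? 162.53.243.168  path d0:H0→d1:-→d2:-→d3:-→d4:-→d5:-→d6:-→d7:-→d8:-→d9:-→d10:-→d11:-→d12:-→d13:-→d14:-→d15:-→d16:-→d17:-→d18:-→d19:-→d20:-→d21:-→d22:H0→d23:-→d24:-→d25:-→d26:-→d27:-→d28:-→d29:H2  best=H2
  del 12.23.17.176/32 (clear depth 32)
  ? 162.53.240.3  path d0:H0→d1:-→d2:-→d3:-→d4:-→d5:-→d6:-→d7:-→d8:-→d9:-→d10:-→d11:-→d12:-→d13:-→d14:-→d15:-→d16:-→d17:-→d18:-→d19:-→d20:-→d21:-→d22:H0  best=H0

== LOOKUPS ==
["H0","H0","H1","H1","H1","H2","H2","H0","H2","H2","H2","H1","H2","H0"]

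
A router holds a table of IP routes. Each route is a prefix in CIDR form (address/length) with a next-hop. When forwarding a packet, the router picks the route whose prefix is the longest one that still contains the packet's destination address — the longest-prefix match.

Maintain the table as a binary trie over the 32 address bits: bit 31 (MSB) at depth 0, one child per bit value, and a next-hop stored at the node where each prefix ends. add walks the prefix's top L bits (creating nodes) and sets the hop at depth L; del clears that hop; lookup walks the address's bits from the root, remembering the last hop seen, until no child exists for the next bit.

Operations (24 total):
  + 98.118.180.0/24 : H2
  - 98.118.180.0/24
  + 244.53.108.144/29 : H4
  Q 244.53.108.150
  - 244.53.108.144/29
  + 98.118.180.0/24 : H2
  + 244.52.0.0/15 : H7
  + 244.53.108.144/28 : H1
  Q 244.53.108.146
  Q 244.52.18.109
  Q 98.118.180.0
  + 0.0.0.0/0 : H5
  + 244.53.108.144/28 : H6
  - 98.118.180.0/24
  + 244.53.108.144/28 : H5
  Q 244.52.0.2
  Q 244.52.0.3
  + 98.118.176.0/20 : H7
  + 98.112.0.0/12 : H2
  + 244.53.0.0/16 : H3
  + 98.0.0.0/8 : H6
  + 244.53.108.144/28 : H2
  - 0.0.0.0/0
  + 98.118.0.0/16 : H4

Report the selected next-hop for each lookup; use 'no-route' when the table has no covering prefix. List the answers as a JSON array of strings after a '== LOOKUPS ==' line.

Process each operation:
  add 98.118.180.0/24 -> H2 at depth 24
  - 98.118.180.0/24 clear@24
  add 244.53.108.144/29 -> H4 at depth 29
  lookup 244.53.108.150: bits 11110100001101010110110010010 walk d0:-→d1:-→d2:-→d3:-→d4:-→d5:-→d6:-→d7:-→d8:-→d9:-→d10:-→d11:-→d12:-→d13:-→d14:-→d15:-→d16:-→d17:-→d18:-→d19:-→d20:-→d21:-→d22:-→d23:-→d24:-→d25:-→d26:-→d27:-→d28:-→d29:H4 -> H4
  - 244.53.108.144/29 clear@29
  add 98.118.180.0/24 -> H2 at depth 24
  add 244.52.0.0/15 -> H7 at depth 15
  add 244.53.108.144/28 -> H1 at depth 28
  lookup 244.53.108.146: bits 11110100001101010110110010010 walk d0:-→d1:-→d2:-→d3:-→d4:-→d5:-→d6:-→d7:-→d8:-→d9:-→d10:-→d11:-→d12:-→d13:-→d14:-→d15:H7→d16:-→d17:-→d18:-→d19:-→d20:-→d21:-→d22:-→d23:-→d24:-→d25:-→d26:-→d27:-→d28:H1→d29:- -> H1
  lookup 244.52.18.109: bits 111101000011010 walk d0:-→d1:-→d2:-→d3:-→d4:-→d5:-→d6:-→d7:-→d8:-→d9:-→d10:-→d11:-→d12:-→d13:-→d14:-→d15:H7 -> H7
  lookup 98.118.180.0: bits 011000100111011010110100 walk d0:-→d1:-→d2:-→d3:-→d4:-→d5:-→d6:-→d7:-→d8:-→d9:-→d10:-→d11:-→d12:-→d13:-→d14:-→d15:-→d16:-→d17:-→d18:-→d19:-→d20:-→d21:-→d22:-→d23:-→d24:H2 -> H2
  add 0.0.0.0/0 -> H5 at depth 0
  add 244.53.108.144/28 -> H6 at depth 28
  - 98.118.180.0/24 clear@24
  add 244.53.108.144/28 -> H5 at depth 28
  lookup 244.52.0.2: bits 111101000011010 walk d0:H5→d1:-→d2:-→d3:-→d4:-→d5:-→d6:-→d7:-→d8:-→d9:-→d10:-→d11:-→d12:-→d13:-→d14:-→d15:H7 -> H7
  lookup 244.52.0.3: bits 111101000011010 walk d0:H5→d1:-→d2:-→d3:-→d4:-→d5:-→d6:-→d7:-→d8:-→d9:-→d10:-→d11:-→d12:-→d13:-→d14:-→d15:H7 -> H7
  add 98.118.176.0/20 -> H7 at depth 20
  add 98.112.0.0/12 -> H2 at depth 12
  add 244.53.0.0/16 -> H3 at depth 16
  add 98.0.0.0/8 -> H6 at depth 8
  add 244.53.108.144/28 -> H2 at depth 28
  - 0.0.0.0/0 clear@0
  add 98.118.0.0/16 -> H4 at depth 16

== LOOKUPS ==
["H4","H1","H7","H2","H7","H7"]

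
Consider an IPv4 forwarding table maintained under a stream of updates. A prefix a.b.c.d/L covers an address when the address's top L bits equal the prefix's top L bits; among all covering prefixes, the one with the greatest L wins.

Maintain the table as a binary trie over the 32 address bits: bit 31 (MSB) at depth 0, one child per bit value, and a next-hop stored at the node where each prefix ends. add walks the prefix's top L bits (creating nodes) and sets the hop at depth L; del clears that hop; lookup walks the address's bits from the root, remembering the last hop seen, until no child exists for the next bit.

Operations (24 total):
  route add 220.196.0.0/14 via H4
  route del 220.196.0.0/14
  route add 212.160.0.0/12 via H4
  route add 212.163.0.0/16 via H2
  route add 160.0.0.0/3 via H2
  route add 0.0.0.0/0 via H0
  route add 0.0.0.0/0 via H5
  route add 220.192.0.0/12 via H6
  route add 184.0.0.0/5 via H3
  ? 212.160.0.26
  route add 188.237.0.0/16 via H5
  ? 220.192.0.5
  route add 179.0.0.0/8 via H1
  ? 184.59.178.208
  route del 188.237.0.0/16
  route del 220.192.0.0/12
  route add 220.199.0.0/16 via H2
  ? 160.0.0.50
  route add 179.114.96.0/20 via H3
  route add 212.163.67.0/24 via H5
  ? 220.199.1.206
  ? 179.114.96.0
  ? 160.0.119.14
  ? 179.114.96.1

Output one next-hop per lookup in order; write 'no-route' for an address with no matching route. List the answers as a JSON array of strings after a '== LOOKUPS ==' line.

Process each operation:
  + 220.196.0.0/14 (H4) depth=14
  - 220.196.0.0/14 clear@14
  + 212.160.0.0/12 (H4) depth=12
  + 212.163.0.0/16 (H2) depth=16
  + 160.0.0.0/3 (H2) depth=3
  + 0.0.0.0/0 (H0) depth=0
  + 0.0.0.0/0 (H5) depth=0
  + 220.192.0.0/12 (H6) depth=12
  + 184.0.0.0/5 (H3) depth=5
  ? 212.160.0.26  path d0:H5→d1:-→d2:-→d3:-→d4:-→d5:-→d6:-→d7:-→d8:-→d9:-→d10:-→d11:-→d12:H4→d13:-→d14:-  best=H4
  + 188.237.0.0/16 (H5) depth=16
  ? 220.192.0.5  path d0:H5→d1:-→d2:-→d3:-→d4:-→d5:-→d6:-→d7:-→d8:-→d9:-→d10:-→d11:-→d12:H6→d13:-  best=H6
  + 179.0.0.0/8 (H1) depth=8
  ? 184.59.178.208  path d0:H5→d1:-→d2:-→d3:H2→d4:-→d5:H3  best=H3
  - 188.237.0.0/16 clear@16
  - 220.192.0.0/12 clear@12
  + 220.199.0.0/16 (H2) depth=16
  ? 160.0.0.50  path d0:H5→d1:-→d2:-→d3:H2  best=H2
  + 179.114.96.0/20 (H3) depth=20
  + 212.163.67.0/24 (H5) depth=24
  ? 220.199.1.206  path d0:H5→d1:-→d2:-→d3:-→d4:-→d5:-→d6:-→d7:-→d8:-→d9:-→d10:-→d11:-→d12:-→d13:-→d14:-→d15:-→d16:H2  best=H2
  ? 179.114.96.0  path d0:H5→d1:-→d2:-→d3:H2→d4:-→d5:-→d6:-→d7:-→d8:H1→d9:-→d10:-→d11:-→d12:-→d13:-→d14:-→d15:-→d16:-→d17:-→d18:-→d19:-→d20:H3  best=H3
  ? 160.0.119.14  path d0:H5→d1:-→d2:-→d3:H2  best=H2
  ? 179.114.96.1  path d0:H5→d1:-→d2:-→d3:H2→d4:-→d5:-→d6:-→d7:-→d8:H1→d9:-→d10:-→d11:-→d12:-→d13:-→d14:-→d15:-→d16:-→d17:-→d18:-→d19:-→d20:H3  best=H3

== LOOKUPS ==
["H4","H6","H3","H2","H2","H3","H2","H3"]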